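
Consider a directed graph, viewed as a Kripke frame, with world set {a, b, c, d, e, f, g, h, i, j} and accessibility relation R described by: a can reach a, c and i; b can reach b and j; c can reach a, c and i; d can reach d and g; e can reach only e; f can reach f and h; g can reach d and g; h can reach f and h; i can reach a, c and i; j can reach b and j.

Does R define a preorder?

Reflexive: yes — every world is R-related to itself.
Transitive: yes — every two-step R-path is closed by a direct edge.
So R is a preorder.

Yes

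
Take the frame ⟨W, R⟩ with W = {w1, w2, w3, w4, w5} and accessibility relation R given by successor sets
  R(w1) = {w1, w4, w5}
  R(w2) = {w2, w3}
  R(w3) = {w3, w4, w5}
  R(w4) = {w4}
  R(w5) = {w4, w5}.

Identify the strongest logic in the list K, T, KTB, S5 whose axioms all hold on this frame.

T

Reflexive (axiom T): yes — every world is R-related to itself.
Symmetric (axiom B): no — w1 R w4 but not w4 R w1.
Euclidean (axiom 5): no — w1 R w4 and w1 R w5, but not w4 R w5.
So F validates K, T; KTB would additionally require R to be symmetric. The strongest is T.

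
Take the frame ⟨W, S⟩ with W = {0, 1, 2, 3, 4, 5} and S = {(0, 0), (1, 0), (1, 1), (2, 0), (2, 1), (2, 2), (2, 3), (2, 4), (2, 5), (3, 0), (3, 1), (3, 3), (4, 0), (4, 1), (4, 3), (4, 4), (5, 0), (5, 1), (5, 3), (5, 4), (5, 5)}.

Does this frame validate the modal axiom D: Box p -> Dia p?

Yes

The schema D characterises exactly the serial frames.
Serial: yes — every world has a successor (e.g. 0 S 0).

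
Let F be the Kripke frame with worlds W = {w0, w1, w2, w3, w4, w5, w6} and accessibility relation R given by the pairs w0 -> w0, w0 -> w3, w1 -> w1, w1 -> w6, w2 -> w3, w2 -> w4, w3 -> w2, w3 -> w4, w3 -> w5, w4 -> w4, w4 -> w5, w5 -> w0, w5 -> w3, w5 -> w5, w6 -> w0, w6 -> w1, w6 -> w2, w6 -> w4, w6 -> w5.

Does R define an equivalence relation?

Reflexive: no — w2 is not related to itself.
Symmetric: no — w0 R w3 but not w3 R w0.
Transitive: no — w0 R w3 and w3 R w2, but not w0 R w2.
So R is not an equivalence relation.

No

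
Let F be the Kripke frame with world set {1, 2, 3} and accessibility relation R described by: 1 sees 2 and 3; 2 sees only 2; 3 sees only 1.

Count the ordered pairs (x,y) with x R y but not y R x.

1

Enumerating: (1,2).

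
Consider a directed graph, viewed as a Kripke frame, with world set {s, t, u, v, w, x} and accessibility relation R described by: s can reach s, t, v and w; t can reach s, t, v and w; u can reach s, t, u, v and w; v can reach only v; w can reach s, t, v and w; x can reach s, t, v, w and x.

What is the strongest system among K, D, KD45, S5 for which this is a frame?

Serial (axiom D): yes — every world has a successor (e.g. s R s).
Euclidean (axiom 5): no — s R v and s R t, but not v R t.
Transitive (axiom 4): yes — every two-step R-path is closed by a direct edge.
Reflexive (axiom T): yes — every world is R-related to itself.
So F validates K, D; KD45 would additionally require R to be Euclidean. The strongest is D.

D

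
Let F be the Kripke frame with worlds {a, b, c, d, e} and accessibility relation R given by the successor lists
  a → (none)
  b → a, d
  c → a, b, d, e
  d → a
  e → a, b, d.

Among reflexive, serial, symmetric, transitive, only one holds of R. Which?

Reflexive: no — a is not related to itself.
Serial: no — a has no R-successor.
Symmetric: no — b R a but not a R b.
Transitive: yes — every two-step R-path is closed by a direct edge.
Only transitive holds.

transitive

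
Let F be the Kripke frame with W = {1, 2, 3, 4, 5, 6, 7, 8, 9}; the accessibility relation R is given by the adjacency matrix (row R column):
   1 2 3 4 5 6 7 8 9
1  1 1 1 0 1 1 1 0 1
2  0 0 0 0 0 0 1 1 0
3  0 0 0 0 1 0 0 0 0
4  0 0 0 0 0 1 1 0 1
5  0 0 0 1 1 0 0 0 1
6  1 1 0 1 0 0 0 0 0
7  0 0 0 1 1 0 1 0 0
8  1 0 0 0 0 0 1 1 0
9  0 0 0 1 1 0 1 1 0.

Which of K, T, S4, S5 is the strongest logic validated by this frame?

Reflexive (axiom T): no — 2 is not related to itself.
Transitive (axiom 4): no — 1 R 2 and 2 R 8, but not 1 R 8.
Euclidean (axiom 5): no — 1 R 2 and 1 R 3, but not 2 R 3.
So F validates K; T would additionally require R to be reflexive. The strongest is K.

K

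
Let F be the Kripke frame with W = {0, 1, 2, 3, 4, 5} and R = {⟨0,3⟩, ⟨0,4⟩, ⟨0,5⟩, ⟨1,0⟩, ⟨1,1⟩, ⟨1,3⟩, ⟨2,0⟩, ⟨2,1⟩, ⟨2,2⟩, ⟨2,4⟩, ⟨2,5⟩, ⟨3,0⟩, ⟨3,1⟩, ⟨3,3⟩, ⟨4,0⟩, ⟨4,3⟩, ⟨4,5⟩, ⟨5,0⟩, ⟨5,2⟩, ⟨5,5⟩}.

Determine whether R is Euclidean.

No

Euclidean: no — 0 R 3 and 0 R 4, but not 3 R 4.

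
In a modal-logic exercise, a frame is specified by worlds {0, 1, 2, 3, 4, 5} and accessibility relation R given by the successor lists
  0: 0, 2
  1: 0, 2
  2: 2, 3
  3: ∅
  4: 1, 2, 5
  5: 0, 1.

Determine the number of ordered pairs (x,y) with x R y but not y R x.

9

Enumerating: (0,2), (1,0), (1,2), (2,3), (4,1), (4,2), (4,5), (5,0), (5,1).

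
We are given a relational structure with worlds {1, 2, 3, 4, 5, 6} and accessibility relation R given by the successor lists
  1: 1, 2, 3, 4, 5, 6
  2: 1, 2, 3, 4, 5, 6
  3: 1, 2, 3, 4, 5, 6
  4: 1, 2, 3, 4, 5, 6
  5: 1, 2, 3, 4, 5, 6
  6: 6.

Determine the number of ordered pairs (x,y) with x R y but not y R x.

5

Enumerating: (1,6), (2,6), (3,6), (4,6), (5,6).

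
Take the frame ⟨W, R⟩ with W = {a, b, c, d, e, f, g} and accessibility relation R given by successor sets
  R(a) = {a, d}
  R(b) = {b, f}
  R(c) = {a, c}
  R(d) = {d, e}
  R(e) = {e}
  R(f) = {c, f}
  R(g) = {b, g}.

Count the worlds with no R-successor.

0

R is serial; there are no such worlds.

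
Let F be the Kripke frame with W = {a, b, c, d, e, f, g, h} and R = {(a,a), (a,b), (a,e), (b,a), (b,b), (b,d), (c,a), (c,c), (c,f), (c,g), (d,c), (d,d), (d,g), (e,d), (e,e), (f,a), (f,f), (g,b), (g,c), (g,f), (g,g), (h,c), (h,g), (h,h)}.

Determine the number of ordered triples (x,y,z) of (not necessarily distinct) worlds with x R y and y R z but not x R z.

Enumerating: (a,b,d), (a,e,d), (b,a,e), (b,d,c), (b,d,g), (c,a,b), (c,a,e), (c,g,b), (d,c,a), (d,c,f), (d,g,b), (d,g,f), … and 12 more.
Total: 24.

24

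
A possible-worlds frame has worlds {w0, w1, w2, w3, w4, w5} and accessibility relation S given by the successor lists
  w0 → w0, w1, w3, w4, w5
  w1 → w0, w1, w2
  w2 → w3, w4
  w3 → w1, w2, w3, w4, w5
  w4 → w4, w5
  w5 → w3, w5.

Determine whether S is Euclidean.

Euclidean: no — w0 S w1 and w0 S w3, but not w1 S w3.

No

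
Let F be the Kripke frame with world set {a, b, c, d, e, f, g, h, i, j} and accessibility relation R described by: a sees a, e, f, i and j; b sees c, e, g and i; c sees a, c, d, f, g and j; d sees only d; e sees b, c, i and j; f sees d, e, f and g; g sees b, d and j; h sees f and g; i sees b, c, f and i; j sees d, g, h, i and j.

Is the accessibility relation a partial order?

Reflexive: no — b is not related to itself.
Transitive: no — a R e and e R b, but not a R b.
Antisymmetric: no — b R e and e R b with b ≠ e.
So R is not a partial order.

No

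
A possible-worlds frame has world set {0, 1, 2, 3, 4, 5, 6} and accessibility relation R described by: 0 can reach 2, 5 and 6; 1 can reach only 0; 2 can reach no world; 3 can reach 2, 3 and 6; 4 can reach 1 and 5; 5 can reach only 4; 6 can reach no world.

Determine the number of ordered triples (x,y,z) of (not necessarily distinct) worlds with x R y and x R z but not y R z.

21

Enumerating: (0,2,2), (0,2,5), (0,2,6), (0,5,2), (0,5,5), (0,5,6), (0,6,2), (0,6,5), (0,6,6), (1,0,0), (3,2,2), (3,2,3), … and 9 more.
Total: 21.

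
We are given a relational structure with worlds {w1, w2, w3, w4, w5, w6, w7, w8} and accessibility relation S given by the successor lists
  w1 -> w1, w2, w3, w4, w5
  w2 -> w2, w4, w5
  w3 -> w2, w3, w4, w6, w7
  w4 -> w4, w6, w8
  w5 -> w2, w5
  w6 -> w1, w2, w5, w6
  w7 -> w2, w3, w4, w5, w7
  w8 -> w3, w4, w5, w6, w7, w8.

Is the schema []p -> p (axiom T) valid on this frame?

Yes

The schema T characterises exactly the reflexive frames.
Reflexive: yes — every world is S-related to itself.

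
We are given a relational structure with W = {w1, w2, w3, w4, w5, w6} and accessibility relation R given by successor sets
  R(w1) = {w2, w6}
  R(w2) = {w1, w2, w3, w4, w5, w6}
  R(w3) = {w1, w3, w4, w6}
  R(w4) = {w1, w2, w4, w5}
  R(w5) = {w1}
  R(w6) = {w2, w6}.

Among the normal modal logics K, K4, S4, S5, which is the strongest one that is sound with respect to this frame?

Transitive (axiom 4): no — w1 R w2 and w2 R w3, but not w1 R w3.
Reflexive (axiom T): no — w1 is not related to itself.
Euclidean (axiom 5): no — w2 R w1 and w2 R w3, but not w1 R w3.
So F validates K; K4 would additionally require R to be transitive. The strongest is K.

K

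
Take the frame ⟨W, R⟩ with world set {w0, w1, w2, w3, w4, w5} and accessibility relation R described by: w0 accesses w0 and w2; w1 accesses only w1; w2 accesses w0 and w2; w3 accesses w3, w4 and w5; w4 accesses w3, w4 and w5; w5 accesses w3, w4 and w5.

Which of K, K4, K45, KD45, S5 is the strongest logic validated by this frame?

S5

Transitive (axiom 4): yes — every two-step R-path is closed by a direct edge.
Euclidean (axiom 5): yes — any two successors of a common world are R-related.
Serial (axiom D): yes — every world has a successor (e.g. w0 R w0).
Reflexive (axiom T): yes — every world is R-related to itself.
So F validates K, K4, K45, KD45, S5. The strongest is S5.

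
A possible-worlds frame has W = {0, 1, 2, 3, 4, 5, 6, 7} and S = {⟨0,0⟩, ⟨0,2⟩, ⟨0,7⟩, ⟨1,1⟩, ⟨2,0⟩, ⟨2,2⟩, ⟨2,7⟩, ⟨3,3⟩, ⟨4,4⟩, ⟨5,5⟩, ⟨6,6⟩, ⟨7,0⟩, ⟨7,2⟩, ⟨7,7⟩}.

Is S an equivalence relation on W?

Yes

Reflexive: yes — every world is S-related to itself.
Symmetric: yes — every pair in S has its reverse in S.
Transitive: yes — every two-step S-path is closed by a direct edge.
So S is an equivalence relation.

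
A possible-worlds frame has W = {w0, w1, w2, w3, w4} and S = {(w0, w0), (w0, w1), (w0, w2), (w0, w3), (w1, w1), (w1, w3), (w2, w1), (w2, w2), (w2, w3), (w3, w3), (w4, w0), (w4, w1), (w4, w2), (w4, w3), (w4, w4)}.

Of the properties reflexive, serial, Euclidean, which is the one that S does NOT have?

Reflexive: yes — every world is S-related to itself.
Serial: yes — every world has a successor (e.g. w0 S w0).
Euclidean: no — w0 S w1 and w0 S w2, but not w1 S w2.
Only Euclidean fails.

Euclidean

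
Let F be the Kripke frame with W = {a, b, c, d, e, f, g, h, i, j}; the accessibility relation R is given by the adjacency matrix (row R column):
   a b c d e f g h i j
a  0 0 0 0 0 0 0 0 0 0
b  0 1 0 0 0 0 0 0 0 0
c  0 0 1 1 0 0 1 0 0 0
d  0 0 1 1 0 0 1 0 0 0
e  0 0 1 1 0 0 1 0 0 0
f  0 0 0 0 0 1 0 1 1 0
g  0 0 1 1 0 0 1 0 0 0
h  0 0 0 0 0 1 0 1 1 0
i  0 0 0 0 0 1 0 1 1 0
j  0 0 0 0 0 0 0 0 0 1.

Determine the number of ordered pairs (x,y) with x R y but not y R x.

Enumerating: (e,c), (e,d), (e,g).

3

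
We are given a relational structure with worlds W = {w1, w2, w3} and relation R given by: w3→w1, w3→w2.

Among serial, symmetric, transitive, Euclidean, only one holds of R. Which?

Serial: no — w1 has no R-successor.
Symmetric: no — w3 R w1 but not w1 R w3.
Transitive: yes — every two-step R-path is closed by a direct edge.
Euclidean: no — w3 R w1 and w3 R w2, but not w1 R w2.
Only transitive holds.

transitive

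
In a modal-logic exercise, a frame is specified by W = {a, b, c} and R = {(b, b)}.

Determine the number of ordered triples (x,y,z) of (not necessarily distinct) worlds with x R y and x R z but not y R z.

0

R is Euclidean; there are no such tuples.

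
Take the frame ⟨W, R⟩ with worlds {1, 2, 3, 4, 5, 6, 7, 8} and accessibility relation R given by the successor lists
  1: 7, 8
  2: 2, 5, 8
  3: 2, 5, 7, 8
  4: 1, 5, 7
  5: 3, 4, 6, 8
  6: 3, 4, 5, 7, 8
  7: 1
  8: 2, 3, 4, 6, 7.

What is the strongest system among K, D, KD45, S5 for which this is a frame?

D

Serial (axiom D): yes — every world has a successor (e.g. 1 R 7).
Euclidean (axiom 5): no — 1 R 7 and 1 R 8, but not 7 R 8.
Transitive (axiom 4): no — 1 R 8 and 8 R 2, but not 1 R 2.
Reflexive (axiom T): no — 1 is not related to itself.
So F validates K, D; KD45 would additionally require R to be Euclidean and transitive. The strongest is D.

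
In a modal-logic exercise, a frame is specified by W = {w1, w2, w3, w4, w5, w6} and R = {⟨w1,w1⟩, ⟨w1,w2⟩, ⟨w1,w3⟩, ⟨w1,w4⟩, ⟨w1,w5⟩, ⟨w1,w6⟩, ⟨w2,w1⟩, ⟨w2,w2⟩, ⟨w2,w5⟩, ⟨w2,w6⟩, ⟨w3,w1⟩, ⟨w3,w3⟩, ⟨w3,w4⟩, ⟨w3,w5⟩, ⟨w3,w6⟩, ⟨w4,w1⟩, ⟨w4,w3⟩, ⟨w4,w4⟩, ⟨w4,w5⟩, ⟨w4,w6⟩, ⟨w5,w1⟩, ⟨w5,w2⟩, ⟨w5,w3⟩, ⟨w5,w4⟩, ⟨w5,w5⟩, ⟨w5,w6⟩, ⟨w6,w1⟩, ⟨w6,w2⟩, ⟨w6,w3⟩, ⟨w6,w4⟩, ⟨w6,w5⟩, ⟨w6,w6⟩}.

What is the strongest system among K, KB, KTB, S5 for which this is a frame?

KTB

Symmetric (axiom B): yes — every pair in R has its reverse in R.
Reflexive (axiom T): yes — every world is R-related to itself.
Euclidean (axiom 5): no — w1 R w2 and w1 R w3, but not w2 R w3.
So F validates K, KB, KTB; S5 would additionally require R to be Euclidean. The strongest is KTB.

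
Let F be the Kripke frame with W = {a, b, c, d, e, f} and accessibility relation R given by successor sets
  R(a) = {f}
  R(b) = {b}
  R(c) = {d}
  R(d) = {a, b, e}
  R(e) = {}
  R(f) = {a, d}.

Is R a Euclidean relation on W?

No

Euclidean: no — d R a and d R b, but not a R b.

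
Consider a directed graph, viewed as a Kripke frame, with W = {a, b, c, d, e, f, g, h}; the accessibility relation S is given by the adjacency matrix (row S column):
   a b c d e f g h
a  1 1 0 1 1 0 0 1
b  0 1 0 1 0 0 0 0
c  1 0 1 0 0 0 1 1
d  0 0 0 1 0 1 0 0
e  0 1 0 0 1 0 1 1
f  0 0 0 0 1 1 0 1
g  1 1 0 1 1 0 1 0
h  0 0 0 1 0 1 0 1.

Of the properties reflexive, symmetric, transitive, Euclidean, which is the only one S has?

reflexive

Reflexive: yes — every world is S-related to itself.
Symmetric: no — a S b but not b S a.
Transitive: no — a S d and d S f, but not a S f.
Euclidean: no — a S b and a S e, but not b S e.
Only reflexive holds.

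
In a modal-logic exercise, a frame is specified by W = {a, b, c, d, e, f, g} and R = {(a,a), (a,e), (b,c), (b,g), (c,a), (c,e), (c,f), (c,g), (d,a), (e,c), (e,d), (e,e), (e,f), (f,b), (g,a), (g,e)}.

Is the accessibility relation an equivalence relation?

Reflexive: no — b is not related to itself.
Symmetric: no — a R e but not e R a.
Transitive: no — a R e and e R c, but not a R c.
So R is not an equivalence relation.

No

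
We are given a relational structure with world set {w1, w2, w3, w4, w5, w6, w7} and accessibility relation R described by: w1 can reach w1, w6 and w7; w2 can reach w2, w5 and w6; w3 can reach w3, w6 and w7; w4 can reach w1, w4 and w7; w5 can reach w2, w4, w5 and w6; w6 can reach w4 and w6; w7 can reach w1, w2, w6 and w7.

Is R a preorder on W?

No

Reflexive: yes — every world is R-related to itself.
Transitive: no — w1 R w6 and w6 R w4, but not w1 R w4.
So R is not a preorder.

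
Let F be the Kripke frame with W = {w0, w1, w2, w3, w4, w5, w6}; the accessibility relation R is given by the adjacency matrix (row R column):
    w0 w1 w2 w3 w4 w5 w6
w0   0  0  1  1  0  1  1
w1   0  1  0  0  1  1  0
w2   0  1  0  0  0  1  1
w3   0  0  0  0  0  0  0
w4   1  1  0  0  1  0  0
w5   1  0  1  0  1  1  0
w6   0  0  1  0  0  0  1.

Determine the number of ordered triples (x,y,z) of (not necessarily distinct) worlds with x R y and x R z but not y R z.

Enumerating: (w0,w2,w2), (w0,w2,w3), (w0,w3,w2), (w0,w3,w3), (w0,w3,w5), (w0,w3,w6), (w0,w5,w3), (w0,w5,w6), (w0,w6,w3), (w0,w6,w5), (w1,w4,w5), (w1,w5,w1), … and 17 more.
Total: 29.

29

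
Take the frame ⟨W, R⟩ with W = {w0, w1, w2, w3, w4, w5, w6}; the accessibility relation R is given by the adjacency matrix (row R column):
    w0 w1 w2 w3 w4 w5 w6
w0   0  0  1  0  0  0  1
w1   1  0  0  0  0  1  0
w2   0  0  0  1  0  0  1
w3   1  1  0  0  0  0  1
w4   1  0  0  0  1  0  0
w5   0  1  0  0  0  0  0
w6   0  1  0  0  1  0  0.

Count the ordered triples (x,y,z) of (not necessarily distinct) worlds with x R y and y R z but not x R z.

20

Enumerating: (w0,w2,w3), (w0,w6,w1), (w0,w6,w4), (w1,w0,w2), (w1,w0,w6), (w1,w5,w1), (w2,w3,w0), (w2,w3,w1), (w2,w6,w1), (w2,w6,w4), (w3,w0,w2), (w3,w1,w5), … and 8 more.
Total: 20.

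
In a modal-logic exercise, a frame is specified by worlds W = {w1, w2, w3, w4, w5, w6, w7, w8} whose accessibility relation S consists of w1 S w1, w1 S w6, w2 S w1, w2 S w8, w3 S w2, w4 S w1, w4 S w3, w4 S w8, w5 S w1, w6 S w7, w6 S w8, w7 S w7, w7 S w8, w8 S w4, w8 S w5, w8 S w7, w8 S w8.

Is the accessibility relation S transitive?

No

Transitive: no — w1 S w6 and w6 S w7, but not w1 S w7.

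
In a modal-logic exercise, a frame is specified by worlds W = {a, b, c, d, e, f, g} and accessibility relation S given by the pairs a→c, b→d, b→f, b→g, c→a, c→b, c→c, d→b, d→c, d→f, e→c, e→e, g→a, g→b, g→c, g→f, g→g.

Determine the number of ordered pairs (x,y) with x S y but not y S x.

8

Enumerating: (b,f), (c,b), (d,c), (d,f), (e,c), (g,a), (g,c), (g,f).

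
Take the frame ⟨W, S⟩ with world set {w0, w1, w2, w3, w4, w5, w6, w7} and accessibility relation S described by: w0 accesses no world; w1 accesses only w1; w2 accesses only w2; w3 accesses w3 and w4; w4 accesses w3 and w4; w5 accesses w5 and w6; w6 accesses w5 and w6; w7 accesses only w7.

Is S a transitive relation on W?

Yes

Transitive: yes — every two-step S-path is closed by a direct edge.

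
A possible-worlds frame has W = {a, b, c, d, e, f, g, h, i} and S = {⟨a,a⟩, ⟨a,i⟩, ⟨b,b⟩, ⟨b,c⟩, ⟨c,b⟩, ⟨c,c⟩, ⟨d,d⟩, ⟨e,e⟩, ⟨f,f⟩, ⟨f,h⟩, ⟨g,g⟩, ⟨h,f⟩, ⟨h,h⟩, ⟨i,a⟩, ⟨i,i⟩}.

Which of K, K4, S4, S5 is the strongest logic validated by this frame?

S5

Transitive (axiom 4): yes — every two-step S-path is closed by a direct edge.
Reflexive (axiom T): yes — every world is S-related to itself.
Euclidean (axiom 5): yes — any two successors of a common world are S-related.
So F validates K, K4, S4, S5. The strongest is S5.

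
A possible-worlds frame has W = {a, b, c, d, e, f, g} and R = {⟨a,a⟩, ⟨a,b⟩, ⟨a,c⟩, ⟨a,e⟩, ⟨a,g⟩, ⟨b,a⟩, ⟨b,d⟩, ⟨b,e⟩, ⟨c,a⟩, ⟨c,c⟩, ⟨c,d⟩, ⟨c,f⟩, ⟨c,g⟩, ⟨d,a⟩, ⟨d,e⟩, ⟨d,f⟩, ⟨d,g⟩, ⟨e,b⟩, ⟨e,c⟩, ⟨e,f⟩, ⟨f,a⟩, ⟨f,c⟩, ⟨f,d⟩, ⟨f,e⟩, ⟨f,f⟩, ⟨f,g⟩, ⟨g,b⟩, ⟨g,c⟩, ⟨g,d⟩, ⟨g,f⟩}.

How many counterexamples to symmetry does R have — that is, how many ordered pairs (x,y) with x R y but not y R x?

Enumerating: (a,e), (a,g), (b,d), (c,d), (d,a), (d,e), (e,c), (f,a), (g,b).

9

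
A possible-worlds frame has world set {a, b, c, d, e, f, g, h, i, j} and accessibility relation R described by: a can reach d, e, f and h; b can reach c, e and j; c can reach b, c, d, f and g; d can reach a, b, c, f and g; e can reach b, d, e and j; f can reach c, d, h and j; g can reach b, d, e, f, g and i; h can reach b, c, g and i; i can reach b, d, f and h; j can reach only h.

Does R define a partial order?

No

Reflexive: no — a is not related to itself.
Transitive: no — a R d and d R b, but not a R b.
Antisymmetric: no — a R d and d R a with a ≠ d.
So R is not a partial order.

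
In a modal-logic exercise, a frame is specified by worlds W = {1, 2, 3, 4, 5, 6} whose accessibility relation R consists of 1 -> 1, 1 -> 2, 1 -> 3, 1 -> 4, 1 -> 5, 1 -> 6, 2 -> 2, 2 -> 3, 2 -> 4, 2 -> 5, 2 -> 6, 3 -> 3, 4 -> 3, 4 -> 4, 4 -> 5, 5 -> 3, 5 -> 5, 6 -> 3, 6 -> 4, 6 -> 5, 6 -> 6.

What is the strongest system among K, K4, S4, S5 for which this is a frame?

Transitive (axiom 4): yes — every two-step R-path is closed by a direct edge.
Reflexive (axiom T): yes — every world is R-related to itself.
Euclidean (axiom 5): no — 1 R 3 and 1 R 2, but not 3 R 2.
So F validates K, K4, S4; S5 would additionally require R to be Euclidean. The strongest is S4.

S4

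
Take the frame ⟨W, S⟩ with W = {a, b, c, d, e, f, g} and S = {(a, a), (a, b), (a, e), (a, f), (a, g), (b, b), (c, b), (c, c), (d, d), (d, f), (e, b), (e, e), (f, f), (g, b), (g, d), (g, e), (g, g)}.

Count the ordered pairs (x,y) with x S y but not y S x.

10

Enumerating: (a,b), (a,e), (a,f), (a,g), (c,b), (d,f), (e,b), (g,b), (g,d), (g,e).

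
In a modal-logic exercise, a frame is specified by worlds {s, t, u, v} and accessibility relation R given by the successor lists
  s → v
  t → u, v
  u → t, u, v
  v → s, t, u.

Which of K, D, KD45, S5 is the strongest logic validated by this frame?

D

Serial (axiom D): yes — every world has a successor (e.g. s R v).
Euclidean (axiom 5): no — v R s and v R t, but not s R t.
Transitive (axiom 4): no — s R v and v R t, but not s R t.
Reflexive (axiom T): no — s is not related to itself.
So F validates K, D; KD45 would additionally require R to be Euclidean and transitive. The strongest is D.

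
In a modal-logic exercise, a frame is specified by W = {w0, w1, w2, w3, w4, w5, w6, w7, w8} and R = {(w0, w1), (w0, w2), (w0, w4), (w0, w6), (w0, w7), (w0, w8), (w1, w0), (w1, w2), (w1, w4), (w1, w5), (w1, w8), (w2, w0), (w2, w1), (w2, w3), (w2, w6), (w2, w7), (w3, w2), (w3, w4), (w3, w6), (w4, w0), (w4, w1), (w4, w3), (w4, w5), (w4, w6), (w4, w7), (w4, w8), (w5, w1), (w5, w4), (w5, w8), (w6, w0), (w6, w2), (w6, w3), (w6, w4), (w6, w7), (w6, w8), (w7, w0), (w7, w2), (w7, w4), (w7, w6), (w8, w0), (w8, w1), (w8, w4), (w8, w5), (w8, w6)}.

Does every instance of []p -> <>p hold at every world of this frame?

By correspondence theory, D is valid on a frame iff R is serial.
Serial: yes — every world has a successor (e.g. w0 R w1).

Yes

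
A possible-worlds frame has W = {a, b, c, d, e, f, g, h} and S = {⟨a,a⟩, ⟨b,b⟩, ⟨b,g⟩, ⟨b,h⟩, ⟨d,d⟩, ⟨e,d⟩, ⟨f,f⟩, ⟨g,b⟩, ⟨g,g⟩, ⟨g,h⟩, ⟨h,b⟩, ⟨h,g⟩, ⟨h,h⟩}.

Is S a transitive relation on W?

Yes

Transitive: yes — every two-step S-path is closed by a direct edge.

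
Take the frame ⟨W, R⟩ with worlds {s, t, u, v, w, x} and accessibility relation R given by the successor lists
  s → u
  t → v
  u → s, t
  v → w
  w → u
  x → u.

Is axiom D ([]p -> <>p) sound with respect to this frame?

Axiom D corresponds to the accessibility relation being serial.
Serial: yes — every world has a successor (e.g. s R u).

Yes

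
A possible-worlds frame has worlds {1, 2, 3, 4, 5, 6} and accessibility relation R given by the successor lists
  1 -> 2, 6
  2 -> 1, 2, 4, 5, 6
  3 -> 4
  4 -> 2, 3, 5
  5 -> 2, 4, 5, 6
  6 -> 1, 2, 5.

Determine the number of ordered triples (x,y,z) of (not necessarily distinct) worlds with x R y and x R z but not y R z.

23

Enumerating: (1,6,6), (2,1,1), (2,1,4), (2,1,5), (2,4,1), (2,4,4), (2,4,6), (2,5,1), (2,6,4), (2,6,6), (3,4,4), (4,2,3), … and 11 more.
Total: 23.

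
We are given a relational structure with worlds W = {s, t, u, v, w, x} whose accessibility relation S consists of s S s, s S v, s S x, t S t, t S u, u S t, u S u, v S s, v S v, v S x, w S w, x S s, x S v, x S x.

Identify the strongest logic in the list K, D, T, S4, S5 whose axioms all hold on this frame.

Serial (axiom D): yes — every world has a successor (e.g. s S s).
Reflexive (axiom T): yes — every world is S-related to itself.
Transitive (axiom 4): yes — every two-step S-path is closed by a direct edge.
Euclidean (axiom 5): yes — any two successors of a common world are S-related.
So F validates K, D, T, S4, S5. The strongest is S5.

S5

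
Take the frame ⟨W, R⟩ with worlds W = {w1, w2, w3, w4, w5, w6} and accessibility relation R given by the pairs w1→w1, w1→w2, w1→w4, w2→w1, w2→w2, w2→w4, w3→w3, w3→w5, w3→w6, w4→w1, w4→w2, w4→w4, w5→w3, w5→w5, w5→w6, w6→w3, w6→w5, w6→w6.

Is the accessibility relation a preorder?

Reflexive: yes — every world is R-related to itself.
Transitive: yes — every two-step R-path is closed by a direct edge.
So R is a preorder.

Yes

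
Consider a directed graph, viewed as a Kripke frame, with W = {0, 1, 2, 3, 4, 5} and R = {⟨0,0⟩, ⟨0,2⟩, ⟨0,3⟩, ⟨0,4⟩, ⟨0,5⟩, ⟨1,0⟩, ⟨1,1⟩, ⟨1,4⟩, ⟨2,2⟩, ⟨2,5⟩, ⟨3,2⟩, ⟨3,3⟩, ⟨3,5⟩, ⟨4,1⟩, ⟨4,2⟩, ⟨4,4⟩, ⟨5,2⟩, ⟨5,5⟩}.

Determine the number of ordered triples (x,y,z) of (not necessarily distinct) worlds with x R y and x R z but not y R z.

18

Enumerating: (0,2,0), (0,2,3), (0,2,4), (0,3,0), (0,3,4), (0,4,0), (0,4,3), (0,4,5), (0,5,0), (0,5,3), (0,5,4), (1,0,1), (1,4,0), (3,2,3), (3,5,3), (4,1,2), (4,2,1), (4,2,4).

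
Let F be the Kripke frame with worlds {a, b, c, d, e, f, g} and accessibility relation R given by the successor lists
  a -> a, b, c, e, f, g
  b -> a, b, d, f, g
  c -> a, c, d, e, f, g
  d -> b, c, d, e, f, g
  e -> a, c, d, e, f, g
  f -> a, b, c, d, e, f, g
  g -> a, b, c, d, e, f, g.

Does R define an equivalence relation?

Reflexive: yes — every world is R-related to itself.
Symmetric: yes — every pair in R has its reverse in R.
Transitive: no — a R b and b R d, but not a R d.
So R is not an equivalence relation.

No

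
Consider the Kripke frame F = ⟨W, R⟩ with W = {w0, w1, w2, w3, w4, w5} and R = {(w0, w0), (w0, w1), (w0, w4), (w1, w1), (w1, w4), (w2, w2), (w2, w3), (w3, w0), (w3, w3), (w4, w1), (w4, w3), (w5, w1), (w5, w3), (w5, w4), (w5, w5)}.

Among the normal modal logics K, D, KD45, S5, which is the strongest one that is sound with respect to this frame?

Serial (axiom D): yes — every world has a successor (e.g. w0 R w0).
Euclidean (axiom 5): no — w4 R w1 and w4 R w3, but not w1 R w3.
Transitive (axiom 4): no — w0 R w4 and w4 R w3, but not w0 R w3.
Reflexive (axiom T): no — w4 is not related to itself.
So F validates K, D; KD45 would additionally require R to be Euclidean and transitive. The strongest is D.

D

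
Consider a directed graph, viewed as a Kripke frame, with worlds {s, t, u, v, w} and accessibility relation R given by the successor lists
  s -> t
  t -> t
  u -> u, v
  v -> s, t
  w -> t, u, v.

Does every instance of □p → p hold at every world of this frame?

By correspondence theory, T is valid on a frame iff R is reflexive.
Reflexive: no — s is not related to itself.

No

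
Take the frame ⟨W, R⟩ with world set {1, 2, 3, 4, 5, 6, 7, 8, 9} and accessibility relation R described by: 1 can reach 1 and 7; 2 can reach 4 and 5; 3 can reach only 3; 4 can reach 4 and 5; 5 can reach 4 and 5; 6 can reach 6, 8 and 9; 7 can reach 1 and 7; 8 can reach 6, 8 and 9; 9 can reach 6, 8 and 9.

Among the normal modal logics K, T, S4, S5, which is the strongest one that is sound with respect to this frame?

K

Reflexive (axiom T): no — 2 is not related to itself.
Transitive (axiom 4): yes — every two-step R-path is closed by a direct edge.
Euclidean (axiom 5): yes — any two successors of a common world are R-related.
So F validates K; T would additionally require R to be reflexive. The strongest is K.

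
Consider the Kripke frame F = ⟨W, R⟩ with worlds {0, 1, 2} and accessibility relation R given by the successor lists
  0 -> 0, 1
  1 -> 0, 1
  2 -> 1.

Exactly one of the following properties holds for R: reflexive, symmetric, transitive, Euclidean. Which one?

Euclidean

Reflexive: no — 2 is not related to itself.
Symmetric: no — 2 R 1 but not 1 R 2.
Transitive: no — 2 R 1 and 1 R 0, but not 2 R 0.
Euclidean: yes — any two successors of a common world are R-related.
Only Euclidean holds.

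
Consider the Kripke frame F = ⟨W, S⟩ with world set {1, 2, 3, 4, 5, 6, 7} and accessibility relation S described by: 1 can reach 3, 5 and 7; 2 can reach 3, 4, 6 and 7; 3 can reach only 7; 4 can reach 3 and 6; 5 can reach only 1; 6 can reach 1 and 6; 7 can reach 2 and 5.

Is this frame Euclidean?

Euclidean: no — 1 S 3 and 1 S 5, but not 3 S 5.

No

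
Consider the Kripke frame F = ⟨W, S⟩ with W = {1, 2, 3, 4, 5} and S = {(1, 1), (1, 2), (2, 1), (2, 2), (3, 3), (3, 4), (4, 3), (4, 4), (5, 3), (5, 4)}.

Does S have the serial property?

Serial: yes — every world has a successor (e.g. 1 S 1).

Yes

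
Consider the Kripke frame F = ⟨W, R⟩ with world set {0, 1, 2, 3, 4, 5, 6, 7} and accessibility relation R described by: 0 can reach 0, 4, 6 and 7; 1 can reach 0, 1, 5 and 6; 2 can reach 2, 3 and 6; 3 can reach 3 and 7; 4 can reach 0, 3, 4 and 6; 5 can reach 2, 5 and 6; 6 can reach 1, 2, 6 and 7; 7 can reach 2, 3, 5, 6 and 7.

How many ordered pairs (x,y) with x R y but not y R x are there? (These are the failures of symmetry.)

11

Enumerating: (0,6), (0,7), (1,0), (1,5), (2,3), (4,3), (4,6), (5,2), (5,6), (7,2), (7,5).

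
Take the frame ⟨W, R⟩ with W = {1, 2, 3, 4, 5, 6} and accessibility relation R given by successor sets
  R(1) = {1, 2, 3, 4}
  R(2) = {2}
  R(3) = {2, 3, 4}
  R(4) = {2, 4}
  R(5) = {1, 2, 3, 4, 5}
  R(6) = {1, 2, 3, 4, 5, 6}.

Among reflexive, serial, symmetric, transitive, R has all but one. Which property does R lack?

Reflexive: yes — every world is R-related to itself.
Serial: yes — every world has a successor (e.g. 1 R 1).
Symmetric: no — 1 R 2 but not 2 R 1.
Transitive: yes — every two-step R-path is closed by a direct edge.
Only symmetric fails.

symmetric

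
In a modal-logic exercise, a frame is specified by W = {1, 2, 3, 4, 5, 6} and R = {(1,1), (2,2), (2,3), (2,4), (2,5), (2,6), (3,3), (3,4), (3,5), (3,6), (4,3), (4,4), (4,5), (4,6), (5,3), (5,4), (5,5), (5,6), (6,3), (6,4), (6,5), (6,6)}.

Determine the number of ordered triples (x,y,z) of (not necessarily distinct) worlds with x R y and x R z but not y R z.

Enumerating: (2,3,2), (2,4,2), (2,5,2), (2,6,2).

4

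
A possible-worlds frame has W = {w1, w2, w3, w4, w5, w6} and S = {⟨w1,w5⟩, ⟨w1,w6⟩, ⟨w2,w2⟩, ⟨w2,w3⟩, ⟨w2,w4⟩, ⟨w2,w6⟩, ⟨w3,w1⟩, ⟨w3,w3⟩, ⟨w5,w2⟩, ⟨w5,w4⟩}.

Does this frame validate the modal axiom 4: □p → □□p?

No

The schema 4 characterises exactly the transitive frames.
Transitive: no — w1 S w5 and w5 S w2, but not w1 S w2.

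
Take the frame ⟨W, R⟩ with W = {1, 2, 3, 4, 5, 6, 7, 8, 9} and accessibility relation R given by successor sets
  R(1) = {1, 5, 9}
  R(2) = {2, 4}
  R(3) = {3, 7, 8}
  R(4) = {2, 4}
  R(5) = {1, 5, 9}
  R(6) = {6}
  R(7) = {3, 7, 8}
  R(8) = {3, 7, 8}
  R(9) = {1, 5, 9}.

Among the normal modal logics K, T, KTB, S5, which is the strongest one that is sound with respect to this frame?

Reflexive (axiom T): yes — every world is R-related to itself.
Symmetric (axiom B): yes — every pair in R has its reverse in R.
Euclidean (axiom 5): yes — any two successors of a common world are R-related.
So F validates K, T, KTB, S5. The strongest is S5.

S5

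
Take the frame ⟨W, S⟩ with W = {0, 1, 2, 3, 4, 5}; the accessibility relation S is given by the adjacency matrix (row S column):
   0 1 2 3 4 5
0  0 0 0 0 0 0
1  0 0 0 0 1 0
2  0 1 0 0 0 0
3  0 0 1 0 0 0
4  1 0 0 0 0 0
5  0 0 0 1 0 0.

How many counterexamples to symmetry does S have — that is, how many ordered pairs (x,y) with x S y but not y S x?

5

Enumerating: (1,4), (2,1), (3,2), (4,0), (5,3).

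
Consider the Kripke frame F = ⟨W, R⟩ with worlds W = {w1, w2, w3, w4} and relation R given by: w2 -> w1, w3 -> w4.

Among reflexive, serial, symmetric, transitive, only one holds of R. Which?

Reflexive: no — w1 is not related to itself.
Serial: no — w1 has no R-successor.
Symmetric: no — w2 R w1 but not w1 R w2.
Transitive: yes — every two-step R-path is closed by a direct edge.
Only transitive holds.

transitive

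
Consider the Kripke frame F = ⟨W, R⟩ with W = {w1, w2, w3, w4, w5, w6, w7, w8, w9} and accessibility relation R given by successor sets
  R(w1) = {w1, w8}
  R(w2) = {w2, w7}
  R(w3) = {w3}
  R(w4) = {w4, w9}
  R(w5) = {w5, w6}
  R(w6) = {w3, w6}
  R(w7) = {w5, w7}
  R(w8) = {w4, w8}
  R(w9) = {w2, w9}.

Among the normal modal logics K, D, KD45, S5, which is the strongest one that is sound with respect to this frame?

D

Serial (axiom D): yes — every world has a successor (e.g. w1 R w1).
Euclidean (axiom 5): no — w1 R w8 and w1 R w1, but not w8 R w1.
Transitive (axiom 4): no — w1 R w8 and w8 R w4, but not w1 R w4.
Reflexive (axiom T): yes — every world is R-related to itself.
So F validates K, D; KD45 would additionally require R to be Euclidean and transitive. The strongest is D.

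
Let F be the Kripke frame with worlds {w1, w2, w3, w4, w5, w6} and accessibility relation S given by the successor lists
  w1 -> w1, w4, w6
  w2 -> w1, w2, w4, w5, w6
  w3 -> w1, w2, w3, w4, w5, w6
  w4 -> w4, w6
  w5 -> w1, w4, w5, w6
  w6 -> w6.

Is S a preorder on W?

Yes

Reflexive: yes — every world is S-related to itself.
Transitive: yes — every two-step S-path is closed by a direct edge.
So S is a preorder.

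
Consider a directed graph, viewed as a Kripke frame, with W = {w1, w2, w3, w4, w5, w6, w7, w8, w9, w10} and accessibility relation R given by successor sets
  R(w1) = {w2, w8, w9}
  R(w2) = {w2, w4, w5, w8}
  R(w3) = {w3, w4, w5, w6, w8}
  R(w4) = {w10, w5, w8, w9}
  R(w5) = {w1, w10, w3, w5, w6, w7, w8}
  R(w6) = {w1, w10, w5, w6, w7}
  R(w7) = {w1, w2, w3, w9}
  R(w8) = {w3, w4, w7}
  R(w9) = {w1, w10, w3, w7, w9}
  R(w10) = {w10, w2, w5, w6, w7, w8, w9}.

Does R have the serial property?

Yes

Serial: yes — every world has a successor (e.g. w1 R w2).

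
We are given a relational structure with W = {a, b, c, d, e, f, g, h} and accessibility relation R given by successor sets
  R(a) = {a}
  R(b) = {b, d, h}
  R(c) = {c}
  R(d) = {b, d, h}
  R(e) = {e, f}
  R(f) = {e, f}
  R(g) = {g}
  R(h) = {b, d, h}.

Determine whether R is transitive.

Transitive: yes — every two-step R-path is closed by a direct edge.

Yes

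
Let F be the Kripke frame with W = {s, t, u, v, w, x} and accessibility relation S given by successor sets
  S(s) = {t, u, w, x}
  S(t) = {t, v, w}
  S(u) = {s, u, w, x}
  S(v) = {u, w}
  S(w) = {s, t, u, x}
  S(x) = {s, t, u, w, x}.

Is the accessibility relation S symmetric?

No

Symmetric: no — s S t but not t S s.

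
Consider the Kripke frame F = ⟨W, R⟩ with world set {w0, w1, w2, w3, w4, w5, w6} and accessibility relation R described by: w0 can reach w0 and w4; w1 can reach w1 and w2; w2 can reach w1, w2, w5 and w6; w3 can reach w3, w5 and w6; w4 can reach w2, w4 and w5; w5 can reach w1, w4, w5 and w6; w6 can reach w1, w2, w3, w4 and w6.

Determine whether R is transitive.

No

Transitive: no — w0 R w4 and w4 R w2, but not w0 R w2.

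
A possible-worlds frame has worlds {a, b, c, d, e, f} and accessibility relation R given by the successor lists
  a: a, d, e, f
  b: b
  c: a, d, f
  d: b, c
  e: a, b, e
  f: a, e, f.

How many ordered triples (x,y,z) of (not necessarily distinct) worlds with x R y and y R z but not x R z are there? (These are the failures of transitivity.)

14

Enumerating: (a,d,b), (a,d,c), (a,e,b), (c,a,e), (c,d,b), (c,d,c), (c,f,e), (d,c,a), (d,c,d), (d,c,f), (e,a,d), (e,a,f), (f,a,d), (f,e,b).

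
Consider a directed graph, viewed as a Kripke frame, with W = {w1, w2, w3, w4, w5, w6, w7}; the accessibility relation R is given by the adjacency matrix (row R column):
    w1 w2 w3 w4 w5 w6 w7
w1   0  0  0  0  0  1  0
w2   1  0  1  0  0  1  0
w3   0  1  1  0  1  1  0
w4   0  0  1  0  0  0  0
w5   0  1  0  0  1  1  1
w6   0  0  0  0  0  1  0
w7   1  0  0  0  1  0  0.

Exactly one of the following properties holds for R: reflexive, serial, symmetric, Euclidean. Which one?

Reflexive: no — w1 is not related to itself.
Serial: yes — every world has a successor (e.g. w1 R w6).
Symmetric: no — w1 R w6 but not w6 R w1.
Euclidean: no — w2 R w1 and w2 R w3, but not w1 R w3.
Only serial holds.

serial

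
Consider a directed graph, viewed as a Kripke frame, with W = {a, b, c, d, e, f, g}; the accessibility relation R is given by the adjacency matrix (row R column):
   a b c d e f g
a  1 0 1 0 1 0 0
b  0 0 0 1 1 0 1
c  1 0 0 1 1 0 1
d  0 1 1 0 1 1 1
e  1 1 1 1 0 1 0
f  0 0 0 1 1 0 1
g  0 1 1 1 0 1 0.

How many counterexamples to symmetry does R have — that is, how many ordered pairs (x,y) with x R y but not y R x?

R is symmetric; there are no such tuples.

0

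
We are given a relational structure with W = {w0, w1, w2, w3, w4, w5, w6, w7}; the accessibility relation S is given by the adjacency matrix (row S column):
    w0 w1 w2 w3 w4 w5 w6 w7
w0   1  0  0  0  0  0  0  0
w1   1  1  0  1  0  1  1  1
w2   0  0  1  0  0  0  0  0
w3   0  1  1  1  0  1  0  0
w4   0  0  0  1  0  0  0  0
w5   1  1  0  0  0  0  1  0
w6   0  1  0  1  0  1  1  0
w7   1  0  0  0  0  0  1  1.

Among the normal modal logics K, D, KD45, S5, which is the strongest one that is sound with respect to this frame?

Serial (axiom D): yes — every world has a successor (e.g. w0 S w0).
Euclidean (axiom 5): no — w1 S w0 and w1 S w3, but not w0 S w3.
Transitive (axiom 4): no — w1 S w3 and w3 S w2, but not w1 S w2.
Reflexive (axiom T): no — w4 is not related to itself.
So F validates K, D; KD45 would additionally require S to be Euclidean and transitive. The strongest is D.

D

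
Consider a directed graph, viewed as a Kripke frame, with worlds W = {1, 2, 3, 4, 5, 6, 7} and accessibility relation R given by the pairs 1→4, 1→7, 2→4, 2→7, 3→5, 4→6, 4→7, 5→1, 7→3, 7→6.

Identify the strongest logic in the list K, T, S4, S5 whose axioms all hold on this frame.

K

Reflexive (axiom T): no — 1 is not related to itself.
Transitive (axiom 4): no — 1 R 4 and 4 R 6, but not 1 R 6.
Euclidean (axiom 5): no — 1 R 7 and 1 R 4, but not 7 R 4.
So F validates K; T would additionally require R to be reflexive. The strongest is K.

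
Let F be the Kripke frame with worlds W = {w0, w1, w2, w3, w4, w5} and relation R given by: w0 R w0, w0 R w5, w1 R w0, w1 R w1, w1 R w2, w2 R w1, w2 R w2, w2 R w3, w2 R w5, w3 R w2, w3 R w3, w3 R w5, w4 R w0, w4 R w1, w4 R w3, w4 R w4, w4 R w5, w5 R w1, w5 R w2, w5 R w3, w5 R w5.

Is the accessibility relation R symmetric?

Symmetric: no — w0 R w5 but not w5 R w0.

No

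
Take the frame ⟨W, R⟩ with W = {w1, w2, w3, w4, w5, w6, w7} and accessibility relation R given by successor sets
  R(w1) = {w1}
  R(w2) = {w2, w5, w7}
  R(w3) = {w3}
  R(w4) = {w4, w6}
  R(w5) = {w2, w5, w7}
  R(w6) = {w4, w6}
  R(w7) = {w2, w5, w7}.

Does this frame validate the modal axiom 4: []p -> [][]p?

Yes

Axiom 4 corresponds to the accessibility relation being transitive.
Transitive: yes — every two-step R-path is closed by a direct edge.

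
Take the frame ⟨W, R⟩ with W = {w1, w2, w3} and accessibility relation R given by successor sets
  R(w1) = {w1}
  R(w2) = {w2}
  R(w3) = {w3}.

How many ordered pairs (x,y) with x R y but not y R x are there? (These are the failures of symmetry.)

0

R is symmetric; there are no such tuples.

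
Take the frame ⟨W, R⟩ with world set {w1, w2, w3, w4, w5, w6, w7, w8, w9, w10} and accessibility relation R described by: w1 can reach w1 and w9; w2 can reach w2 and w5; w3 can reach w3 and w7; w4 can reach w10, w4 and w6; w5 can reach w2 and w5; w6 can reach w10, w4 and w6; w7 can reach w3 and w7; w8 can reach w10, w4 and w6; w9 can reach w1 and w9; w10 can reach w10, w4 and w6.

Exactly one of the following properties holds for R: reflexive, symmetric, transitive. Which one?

Reflexive: no — w8 is not related to itself.
Symmetric: no — w8 R w10 but not w10 R w8.
Transitive: yes — every two-step R-path is closed by a direct edge.
Only transitive holds.

transitive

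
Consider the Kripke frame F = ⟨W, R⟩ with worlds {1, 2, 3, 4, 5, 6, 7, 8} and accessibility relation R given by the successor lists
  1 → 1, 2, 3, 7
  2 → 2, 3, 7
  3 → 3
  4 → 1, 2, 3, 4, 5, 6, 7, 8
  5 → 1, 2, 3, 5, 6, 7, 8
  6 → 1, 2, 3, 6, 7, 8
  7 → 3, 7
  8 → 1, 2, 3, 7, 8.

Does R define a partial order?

Reflexive: yes — every world is R-related to itself.
Transitive: yes — every two-step R-path is closed by a direct edge.
Antisymmetric: yes — no distinct pair is related both ways.
So R is a partial order.

Yes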